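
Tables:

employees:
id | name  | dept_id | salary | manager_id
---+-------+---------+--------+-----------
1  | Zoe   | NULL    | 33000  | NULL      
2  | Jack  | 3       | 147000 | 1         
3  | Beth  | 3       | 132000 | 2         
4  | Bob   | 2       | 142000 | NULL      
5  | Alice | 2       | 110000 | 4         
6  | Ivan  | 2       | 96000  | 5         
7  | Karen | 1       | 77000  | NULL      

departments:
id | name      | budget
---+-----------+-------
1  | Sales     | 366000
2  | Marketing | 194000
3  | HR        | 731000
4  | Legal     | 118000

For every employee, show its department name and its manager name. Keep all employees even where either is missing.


Two LEFT JOINs from the same base table employees: one to departments via dept_id, one to employees itself via manager_id. Both are LEFT so every employee is preserved.
Match against departments:
  - employee 1 (Zoe): dept_id=NULL, no match -> kept with NULL
  - employee 2 (Jack): dept_id=3 -> matches HR
  - employee 3 (Beth): dept_id=3 -> matches HR
  - employee 4 (Bob): dept_id=2 -> matches Marketing
  - employee 5 (Alice): dept_id=2 -> matches Marketing
  - employee 6 (Ivan): dept_id=2 -> matches Marketing
  - employee 7 (Karen): dept_id=1 -> matches Sales
Match against employees (self):
  - employee 1 (Zoe): manager_id=NULL -> NULL
  - employee 2 (Jack): manager_id=1 -> Zoe
  - employee 3 (Beth): manager_id=2 -> Jack
  - employee 4 (Bob): manager_id=NULL -> NULL
  - employee 5 (Alice): manager_id=4 -> Bob
  - employee 6 (Ivan): manager_id=5 -> Alice
  - employee 7 (Karen): manager_id=NULL -> NULL

SQL:
SELECT a.name, b.name AS department, c.name AS manager
FROM employees a
LEFT JOIN departments b ON a.dept_id = b.id
LEFT JOIN employees c ON a.manager_id = c.id

Result:
name  | department | manager
------+------------+--------
Zoe   | NULL       | NULL   
Jack  | HR         | Zoe    
Beth  | HR         | Jack   
Bob   | Marketing  | NULL   
Alice | Marketing  | Bob    
Ivan  | Marketing  | Alice  
Karen | Sales      | NULL   


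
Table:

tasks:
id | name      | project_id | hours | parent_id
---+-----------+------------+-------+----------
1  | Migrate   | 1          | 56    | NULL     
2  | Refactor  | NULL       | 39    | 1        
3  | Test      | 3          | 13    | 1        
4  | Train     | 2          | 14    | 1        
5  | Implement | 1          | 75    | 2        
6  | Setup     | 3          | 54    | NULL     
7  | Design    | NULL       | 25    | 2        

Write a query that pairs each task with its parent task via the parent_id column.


This is a self-join: tasks is joined to a second copy of itself, matching each row's parent_id to another row's id. Use LEFT JOIN so rows with parent_id=NULL are kept.
  - task 1 (Migrate): parent_id=NULL -> NULL
  - task 2 (Refactor): parent_id=1 -> Migrate
  - task 3 (Test): parent_id=1 -> Migrate
  - task 4 (Train): parent_id=1 -> Migrate
  - task 5 (Implement): parent_id=2 -> Refactor
  - task 6 (Setup): parent_id=NULL -> NULL
  - task 7 (Design): parent_id=2 -> Refactor

SQL:
SELECT a.name AS item, b.name AS parent
FROM tasks a
LEFT JOIN tasks b ON a.parent_id = b.id

Result:
item      | parent  
----------+---------
Migrate   | NULL    
Refactor  | Migrate 
Test      | Migrate 
Train     | Migrate 
Implement | Refactor
Setup     | NULL    
Design    | Refactor


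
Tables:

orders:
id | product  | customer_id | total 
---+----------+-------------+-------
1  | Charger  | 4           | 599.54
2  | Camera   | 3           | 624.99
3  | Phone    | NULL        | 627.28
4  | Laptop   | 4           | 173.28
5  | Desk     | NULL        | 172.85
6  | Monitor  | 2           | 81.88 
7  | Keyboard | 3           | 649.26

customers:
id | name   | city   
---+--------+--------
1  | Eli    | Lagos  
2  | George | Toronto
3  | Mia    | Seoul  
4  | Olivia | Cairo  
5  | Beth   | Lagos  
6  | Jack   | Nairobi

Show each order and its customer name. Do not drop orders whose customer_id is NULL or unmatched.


LEFT JOIN keeps every row from orders (the left table); where customer_id has no match in customers, the customer columns become NULL. Walk through each order:
  - order 1 (Charger): customer_id=4 -> matches Olivia
  - order 2 (Camera): customer_id=3 -> matches Mia
  - order 3 (Phone): customer_id=NULL, no match -> kept with NULL
  - order 4 (Laptop): customer_id=4 -> matches Olivia
  - order 5 (Desk): customer_id=NULL, no match -> kept with NULL
  - order 6 (Monitor): customer_id=2 -> matches George
  - order 7 (Keyboard): customer_id=3 -> matches Mia
All 7 rows appear; 2 have NULL customer.

SQL:
SELECT a.product, b.name AS customer
FROM orders a
LEFT JOIN customers b ON a.customer_id = b.id

Result:
product  | customer
---------+---------
Charger  | Olivia  
Camera   | Mia     
Phone    | NULL    
Laptop   | Olivia  
Desk     | NULL    
Monitor  | George  
Keyboard | Mia     


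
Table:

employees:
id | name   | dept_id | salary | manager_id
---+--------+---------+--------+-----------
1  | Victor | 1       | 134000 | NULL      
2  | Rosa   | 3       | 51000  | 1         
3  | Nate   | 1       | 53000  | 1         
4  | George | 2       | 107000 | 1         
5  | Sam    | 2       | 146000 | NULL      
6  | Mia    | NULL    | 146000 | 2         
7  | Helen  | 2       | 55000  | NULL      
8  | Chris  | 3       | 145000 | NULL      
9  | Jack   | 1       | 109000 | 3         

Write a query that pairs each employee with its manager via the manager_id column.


This is a self-join: employees is joined to a second copy of itself, matching each row's manager_id to another row's id. Use LEFT JOIN so rows with manager_id=NULL are kept.
  - employee 1 (Victor): manager_id=NULL -> NULL
  - employee 2 (Rosa): manager_id=1 -> Victor
  - employee 3 (Nate): manager_id=1 -> Victor
  - employee 4 (George): manager_id=1 -> Victor
  - employee 5 (Sam): manager_id=NULL -> NULL
  - employee 6 (Mia): manager_id=2 -> Rosa
  - employee 7 (Helen): manager_id=NULL -> NULL
  - employee 8 (Chris): manager_id=NULL -> NULL
  - employee 9 (Jack): manager_id=3 -> Nate

SQL:
SELECT a.name AS item, b.name AS manager
FROM employees a
LEFT JOIN employees b ON a.manager_id = b.id

Result:
item   | manager
-------+--------
Victor | NULL   
Rosa   | Victor 
Nate   | Victor 
George | Victor 
Sam    | NULL   
Mia    | Rosa   
Helen  | NULL   
Chris  | NULL   
Jack   | Nate   


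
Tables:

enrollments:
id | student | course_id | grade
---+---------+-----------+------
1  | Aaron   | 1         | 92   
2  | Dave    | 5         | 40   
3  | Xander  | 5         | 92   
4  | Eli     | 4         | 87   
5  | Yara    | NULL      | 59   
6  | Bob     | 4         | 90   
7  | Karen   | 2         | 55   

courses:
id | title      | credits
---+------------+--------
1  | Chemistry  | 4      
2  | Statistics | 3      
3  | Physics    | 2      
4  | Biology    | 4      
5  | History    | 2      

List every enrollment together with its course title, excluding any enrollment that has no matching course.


INNER JOIN keeps only enrollments rows whose course_id matches an id in courses. Walk through each enrollment:
  - enrollment 1 (Aaron): course_id=1 -> matches Chemistry
  - enrollment 2 (Dave): course_id=5 -> matches History
  - enrollment 3 (Xander): course_id=5 -> matches History
  - enrollment 4 (Eli): course_id=4 -> matches Biology
  - enrollment 5 (Yara): course_id=NULL, no match -> dropped
  - enrollment 6 (Bob): course_id=4 -> matches Biology
  - enrollment 7 (Karen): course_id=2 -> matches Statistics
So 1 of 7 rows is dropped.

SQL:
SELECT a.student, b.title AS course
FROM enrollments a
INNER JOIN courses b ON a.course_id = b.id

Result:
student | course    
--------+-----------
Aaron   | Chemistry 
Dave    | History   
Xander  | History   
Eli     | Biology   
Bob     | Biology   
Karen   | Statistics


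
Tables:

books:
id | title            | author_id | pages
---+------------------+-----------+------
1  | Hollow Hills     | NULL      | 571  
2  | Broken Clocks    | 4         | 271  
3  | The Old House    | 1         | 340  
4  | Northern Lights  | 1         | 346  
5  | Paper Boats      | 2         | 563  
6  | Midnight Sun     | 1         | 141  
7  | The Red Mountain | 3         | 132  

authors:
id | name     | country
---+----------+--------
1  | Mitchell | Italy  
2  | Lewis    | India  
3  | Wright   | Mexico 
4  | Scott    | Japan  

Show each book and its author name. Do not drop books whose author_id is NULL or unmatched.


LEFT JOIN keeps every row from books (the left table); where author_id has no match in authors, the author columns become NULL. Walk through each book:
  - book 1 (Hollow Hills): author_id=NULL, no match -> kept with NULL
  - book 2 (Broken Clocks): author_id=4 -> matches Scott
  - book 3 (The Old House): author_id=1 -> matches Mitchell
  - book 4 (Northern Lights): author_id=1 -> matches Mitchell
  - book 5 (Paper Boats): author_id=2 -> matches Lewis
  - book 6 (Midnight Sun): author_id=1 -> matches Mitchell
  - book 7 (The Red Mountain): author_id=3 -> matches Wright
All 7 rows appear; 1 has NULL author.

SQL:
SELECT a.title, b.name AS author
FROM books a
LEFT JOIN authors b ON a.author_id = b.id

Result:
title            | author  
-----------------+---------
Hollow Hills     | NULL    
Broken Clocks    | Scott   
The Old House    | Mitchell
Northern Lights  | Mitchell
Paper Boats      | Lewis   
Midnight Sun     | Mitchell
The Red Mountain | Wright  


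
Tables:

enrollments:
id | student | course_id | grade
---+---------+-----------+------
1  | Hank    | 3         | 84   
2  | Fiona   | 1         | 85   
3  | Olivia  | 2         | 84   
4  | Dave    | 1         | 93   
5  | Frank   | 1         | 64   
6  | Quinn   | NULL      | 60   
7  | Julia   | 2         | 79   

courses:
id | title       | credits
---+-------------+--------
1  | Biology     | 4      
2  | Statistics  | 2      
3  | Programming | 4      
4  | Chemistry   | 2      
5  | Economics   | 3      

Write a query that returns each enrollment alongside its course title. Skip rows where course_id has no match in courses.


INNER JOIN keeps only enrollments rows whose course_id matches an id in courses. Walk through each enrollment:
  - enrollment 1 (Hank): course_id=3 -> matches Programming
  - enrollment 2 (Fiona): course_id=1 -> matches Biology
  - enrollment 3 (Olivia): course_id=2 -> matches Statistics
  - enrollment 4 (Dave): course_id=1 -> matches Biology
  - enrollment 5 (Frank): course_id=1 -> matches Biology
  - enrollment 6 (Quinn): course_id=NULL, no match -> dropped
  - enrollment 7 (Julia): course_id=2 -> matches Statistics
So 1 of 7 rows is dropped.

SQL:
SELECT a.student, b.title AS course
FROM enrollments a
INNER JOIN courses b ON a.course_id = b.id

Result:
student | course     
--------+------------
Hank    | Programming
Fiona   | Biology    
Olivia  | Statistics 
Dave    | Biology    
Frank   | Biology    
Julia   | Statistics 


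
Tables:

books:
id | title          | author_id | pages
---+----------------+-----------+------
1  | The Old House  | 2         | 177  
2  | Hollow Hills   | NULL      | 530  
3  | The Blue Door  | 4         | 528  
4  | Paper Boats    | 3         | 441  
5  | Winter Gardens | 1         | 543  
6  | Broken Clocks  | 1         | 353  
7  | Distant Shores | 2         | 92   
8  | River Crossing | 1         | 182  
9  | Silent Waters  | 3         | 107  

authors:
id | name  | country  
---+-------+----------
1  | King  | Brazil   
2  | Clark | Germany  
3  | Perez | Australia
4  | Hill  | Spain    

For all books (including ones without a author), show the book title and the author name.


LEFT JOIN keeps every row from books (the left table); where author_id has no match in authors, the author columns become NULL. Walk through each book:
  - book 1 (The Old House): author_id=2 -> matches Clark
  - book 2 (Hollow Hills): author_id=NULL, no match -> kept with NULL
  - book 3 (The Blue Door): author_id=4 -> matches Hill
  - book 4 (Paper Boats): author_id=3 -> matches Perez
  - book 5 (Winter Gardens): author_id=1 -> matches King
  - book 6 (Broken Clocks): author_id=1 -> matches King
  - book 7 (Distant Shores): author_id=2 -> matches Clark
  - book 8 (River Crossing): author_id=1 -> matches King
  - book 9 (Silent Waters): author_id=3 -> matches Perez
All 9 rows appear; 1 has NULL author.

SQL:
SELECT a.title, b.name AS author
FROM books a
LEFT JOIN authors b ON a.author_id = b.id

Result:
title          | author
---------------+-------
The Old House  | Clark 
Hollow Hills   | NULL  
The Blue Door  | Hill  
Paper Boats    | Perez 
Winter Gardens | King  
Broken Clocks  | King  
Distant Shores | Clark 
River Crossing | King  
Silent Waters  | Perez 


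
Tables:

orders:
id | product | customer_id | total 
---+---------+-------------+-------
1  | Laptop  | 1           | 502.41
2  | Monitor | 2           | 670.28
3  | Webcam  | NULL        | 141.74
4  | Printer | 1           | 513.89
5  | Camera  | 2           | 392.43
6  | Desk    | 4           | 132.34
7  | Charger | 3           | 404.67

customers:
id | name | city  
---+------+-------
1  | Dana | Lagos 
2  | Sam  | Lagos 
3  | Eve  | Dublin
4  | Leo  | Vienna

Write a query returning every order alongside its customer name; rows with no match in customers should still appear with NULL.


LEFT JOIN keeps every row from orders (the left table); where customer_id has no match in customers, the customer columns become NULL. Walk through each order:
  - order 1 (Laptop): customer_id=1 -> matches Dana
  - order 2 (Monitor): customer_id=2 -> matches Sam
  - order 3 (Webcam): customer_id=NULL, no match -> kept with NULL
  - order 4 (Printer): customer_id=1 -> matches Dana
  - order 5 (Camera): customer_id=2 -> matches Sam
  - order 6 (Desk): customer_id=4 -> matches Leo
  - order 7 (Charger): customer_id=3 -> matches Eve
All 7 rows appear; 1 has NULL customer.

SQL:
SELECT a.product, b.name AS customer
FROM orders a
LEFT JOIN customers b ON a.customer_id = b.id

Result:
product | customer
--------+---------
Laptop  | Dana    
Monitor | Sam     
Webcam  | NULL    
Printer | Dana    
Camera  | Sam     
Desk    | Leo     
Charger | Eve     


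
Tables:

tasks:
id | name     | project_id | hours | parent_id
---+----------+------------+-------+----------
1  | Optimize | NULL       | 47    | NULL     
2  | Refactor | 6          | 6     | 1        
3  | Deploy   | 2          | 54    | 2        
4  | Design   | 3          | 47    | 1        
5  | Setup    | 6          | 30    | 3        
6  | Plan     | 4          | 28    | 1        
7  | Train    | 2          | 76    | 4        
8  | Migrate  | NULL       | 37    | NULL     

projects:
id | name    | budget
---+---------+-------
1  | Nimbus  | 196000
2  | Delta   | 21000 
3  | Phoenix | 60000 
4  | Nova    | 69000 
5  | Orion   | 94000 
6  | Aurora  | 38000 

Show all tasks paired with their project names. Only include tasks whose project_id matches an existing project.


INNER JOIN keeps only tasks rows whose project_id matches an id in projects. Walk through each task:
  - task 1 (Optimize): project_id=NULL, no match -> dropped
  - task 2 (Refactor): project_id=6 -> matches Aurora
  - task 3 (Deploy): project_id=2 -> matches Delta
  - task 4 (Design): project_id=3 -> matches Phoenix
  - task 5 (Setup): project_id=6 -> matches Aurora
  - task 6 (Plan): project_id=4 -> matches Nova
  - task 7 (Train): project_id=2 -> matches Delta
  - task 8 (Migrate): project_id=NULL, no match -> dropped
So 2 of 8 rows are dropped.

SQL:
SELECT a.name, b.name AS project
FROM tasks a
INNER JOIN projects b ON a.project_id = b.id

Result:
name     | project
---------+--------
Refactor | Aurora 
Deploy   | Delta  
Design   | Phoenix
Setup    | Aurora 
Plan     | Nova   
Train    | Delta  


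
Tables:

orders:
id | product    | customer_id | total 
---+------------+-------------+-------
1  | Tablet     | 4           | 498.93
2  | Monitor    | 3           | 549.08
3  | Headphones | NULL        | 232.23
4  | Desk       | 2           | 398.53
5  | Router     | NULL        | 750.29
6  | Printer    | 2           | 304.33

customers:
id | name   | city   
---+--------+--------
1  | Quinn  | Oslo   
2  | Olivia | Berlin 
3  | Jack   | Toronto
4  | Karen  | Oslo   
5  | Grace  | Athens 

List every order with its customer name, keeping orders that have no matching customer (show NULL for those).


LEFT JOIN keeps every row from orders (the left table); where customer_id has no match in customers, the customer columns become NULL. Walk through each order:
  - order 1 (Tablet): customer_id=4 -> matches Karen
  - order 2 (Monitor): customer_id=3 -> matches Jack
  - order 3 (Headphones): customer_id=NULL, no match -> kept with NULL
  - order 4 (Desk): customer_id=2 -> matches Olivia
  - order 5 (Router): customer_id=NULL, no match -> kept with NULL
  - order 6 (Printer): customer_id=2 -> matches Olivia
All 6 rows appear; 2 have NULL customer.

SQL:
SELECT a.product, b.name AS customer
FROM orders a
LEFT JOIN customers b ON a.customer_id = b.id

Result:
product    | customer
-----------+---------
Tablet     | Karen   
Monitor    | Jack    
Headphones | NULL    
Desk       | Olivia  
Router     | NULL    
Printer    | Olivia  


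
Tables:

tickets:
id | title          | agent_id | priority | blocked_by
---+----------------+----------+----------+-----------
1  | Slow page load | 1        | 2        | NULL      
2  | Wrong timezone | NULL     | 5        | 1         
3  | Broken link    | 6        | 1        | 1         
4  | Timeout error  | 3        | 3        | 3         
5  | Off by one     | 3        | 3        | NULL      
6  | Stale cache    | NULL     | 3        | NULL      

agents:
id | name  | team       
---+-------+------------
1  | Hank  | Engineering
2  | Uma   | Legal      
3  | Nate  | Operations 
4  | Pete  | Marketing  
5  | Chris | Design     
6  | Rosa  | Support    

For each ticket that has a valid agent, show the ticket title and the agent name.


INNER JOIN keeps only tickets rows whose agent_id matches an id in agents. Walk through each ticket:
  - ticket 1 (Slow page load): agent_id=1 -> matches Hank
  - ticket 2 (Wrong timezone): agent_id=NULL, no match -> dropped
  - ticket 3 (Broken link): agent_id=6 -> matches Rosa
  - ticket 4 (Timeout error): agent_id=3 -> matches Nate
  - ticket 5 (Off by one): agent_id=3 -> matches Nate
  - ticket 6 (Stale cache): agent_id=NULL, no match -> dropped
So 2 of 6 rows are dropped.

SQL:
SELECT a.title, b.name AS agent
FROM tickets a
INNER JOIN agents b ON a.agent_id = b.id

Result:
title          | agent
---------------+------
Slow page load | Hank 
Broken link    | Rosa 
Timeout error  | Nate 
Off by one     | Nate 


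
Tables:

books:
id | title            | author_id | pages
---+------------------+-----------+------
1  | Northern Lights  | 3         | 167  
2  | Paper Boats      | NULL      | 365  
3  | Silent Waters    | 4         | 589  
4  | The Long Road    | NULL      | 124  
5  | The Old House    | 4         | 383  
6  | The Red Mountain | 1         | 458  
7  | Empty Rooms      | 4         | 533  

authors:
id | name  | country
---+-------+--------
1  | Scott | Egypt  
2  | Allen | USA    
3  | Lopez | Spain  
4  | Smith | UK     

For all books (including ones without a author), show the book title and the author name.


LEFT JOIN keeps every row from books (the left table); where author_id has no match in authors, the author columns become NULL. Walk through each book:
  - book 1 (Northern Lights): author_id=3 -> matches Lopez
  - book 2 (Paper Boats): author_id=NULL, no match -> kept with NULL
  - book 3 (Silent Waters): author_id=4 -> matches Smith
  - book 4 (The Long Road): author_id=NULL, no match -> kept with NULL
  - book 5 (The Old House): author_id=4 -> matches Smith
  - book 6 (The Red Mountain): author_id=1 -> matches Scott
  - book 7 (Empty Rooms): author_id=4 -> matches Smith
All 7 rows appear; 2 have NULL author.

SQL:
SELECT a.title, b.name AS author
FROM books a
LEFT JOIN authors b ON a.author_id = b.id

Result:
title            | author
-----------------+-------
Northern Lights  | Lopez 
Paper Boats      | NULL  
Silent Waters    | Smith 
The Long Road    | NULL  
The Old House    | Smith 
The Red Mountain | Scott 
Empty Rooms      | Smith 


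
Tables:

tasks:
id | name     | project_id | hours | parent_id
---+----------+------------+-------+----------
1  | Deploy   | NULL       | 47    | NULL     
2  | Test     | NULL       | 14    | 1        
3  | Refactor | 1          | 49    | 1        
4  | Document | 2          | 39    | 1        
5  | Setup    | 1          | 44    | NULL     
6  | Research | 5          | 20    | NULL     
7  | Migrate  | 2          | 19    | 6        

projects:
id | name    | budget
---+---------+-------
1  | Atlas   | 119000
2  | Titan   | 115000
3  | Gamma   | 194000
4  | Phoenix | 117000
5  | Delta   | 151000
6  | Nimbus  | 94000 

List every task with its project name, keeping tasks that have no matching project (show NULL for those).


LEFT JOIN keeps every row from tasks (the left table); where project_id has no match in projects, the project columns become NULL. Walk through each task:
  - task 1 (Deploy): project_id=NULL, no match -> kept with NULL
  - task 2 (Test): project_id=NULL, no match -> kept with NULL
  - task 3 (Refactor): project_id=1 -> matches Atlas
  - task 4 (Document): project_id=2 -> matches Titan
  - task 5 (Setup): project_id=1 -> matches Atlas
  - task 6 (Research): project_id=5 -> matches Delta
  - task 7 (Migrate): project_id=2 -> matches Titan
All 7 rows appear; 2 have NULL project.

SQL:
SELECT a.name, b.name AS project
FROM tasks a
LEFT JOIN projects b ON a.project_id = b.id

Result:
name     | project
---------+--------
Deploy   | NULL   
Test     | NULL   
Refactor | Atlas  
Document | Titan  
Setup    | Atlas  
Research | Delta  
Migrate  | Titan  


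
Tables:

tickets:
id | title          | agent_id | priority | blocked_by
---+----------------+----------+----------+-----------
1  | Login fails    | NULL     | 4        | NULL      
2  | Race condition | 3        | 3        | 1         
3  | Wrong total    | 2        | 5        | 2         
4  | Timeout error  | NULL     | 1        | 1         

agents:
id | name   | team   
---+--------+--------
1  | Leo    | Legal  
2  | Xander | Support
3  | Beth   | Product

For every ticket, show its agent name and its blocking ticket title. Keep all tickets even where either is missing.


Two LEFT JOINs from the same base table tickets: one to agents via agent_id, one to tickets itself via blocked_by. Both are LEFT so every ticket is preserved.
Match against agents:
  - ticket 1 (Login fails): agent_id=NULL, no match -> kept with NULL
  - ticket 2 (Race condition): agent_id=3 -> matches Beth
  - ticket 3 (Wrong total): agent_id=2 -> matches Xander
  - ticket 4 (Timeout error): agent_id=NULL, no match -> kept with NULL
Match against tickets (self):
  - ticket 1 (Login fails): blocked_by=NULL -> NULL
  - ticket 2 (Race condition): blocked_by=1 -> Login fails
  - ticket 3 (Wrong total): blocked_by=2 -> Race condition
  - ticket 4 (Timeout error): blocked_by=1 -> Login fails

SQL:
SELECT a.title, b.name AS agent, c.title AS blocked_by
FROM tickets a
LEFT JOIN agents b ON a.agent_id = b.id
LEFT JOIN tickets c ON a.blocked_by = c.id

Result:
title          | agent  | blocked_by    
---------------+--------+---------------
Login fails    | NULL   | NULL          
Race condition | Beth   | Login fails   
Wrong total    | Xander | Race condition
Timeout error  | NULL   | Login fails   


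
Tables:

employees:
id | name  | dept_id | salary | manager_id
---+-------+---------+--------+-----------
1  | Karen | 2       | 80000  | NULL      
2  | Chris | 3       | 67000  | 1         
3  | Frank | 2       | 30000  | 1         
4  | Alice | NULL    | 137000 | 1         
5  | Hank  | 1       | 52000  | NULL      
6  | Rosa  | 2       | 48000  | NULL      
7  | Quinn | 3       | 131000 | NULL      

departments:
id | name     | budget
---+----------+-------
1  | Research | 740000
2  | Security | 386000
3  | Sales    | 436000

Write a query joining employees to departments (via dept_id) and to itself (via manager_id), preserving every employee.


Two LEFT JOINs from the same base table employees: one to departments via dept_id, one to employees itself via manager_id. Both are LEFT so every employee is preserved.
Match against departments:
  - employee 1 (Karen): dept_id=2 -> matches Security
  - employee 2 (Chris): dept_id=3 -> matches Sales
  - employee 3 (Frank): dept_id=2 -> matches Security
  - employee 4 (Alice): dept_id=NULL, no match -> kept with NULL
  - employee 5 (Hank): dept_id=1 -> matches Research
  - employee 6 (Rosa): dept_id=2 -> matches Security
  - employee 7 (Quinn): dept_id=3 -> matches Sales
Match against employees (self):
  - employee 1 (Karen): manager_id=NULL -> NULL
  - employee 2 (Chris): manager_id=1 -> Karen
  - employee 3 (Frank): manager_id=1 -> Karen
  - employee 4 (Alice): manager_id=1 -> Karen
  - employee 5 (Hank): manager_id=NULL -> NULL
  - employee 6 (Rosa): manager_id=NULL -> NULL
  - employee 7 (Quinn): manager_id=NULL -> NULL

SQL:
SELECT a.name, b.name AS department, c.name AS manager
FROM employees a
LEFT JOIN departments b ON a.dept_id = b.id
LEFT JOIN employees c ON a.manager_id = c.id

Result:
name  | department | manager
------+------------+--------
Karen | Security   | NULL   
Chris | Sales      | Karen  
Frank | Security   | Karen  
Alice | NULL       | Karen  
Hank  | Research   | NULL   
Rosa  | Security   | NULL   
Quinn | Sales      | NULL   


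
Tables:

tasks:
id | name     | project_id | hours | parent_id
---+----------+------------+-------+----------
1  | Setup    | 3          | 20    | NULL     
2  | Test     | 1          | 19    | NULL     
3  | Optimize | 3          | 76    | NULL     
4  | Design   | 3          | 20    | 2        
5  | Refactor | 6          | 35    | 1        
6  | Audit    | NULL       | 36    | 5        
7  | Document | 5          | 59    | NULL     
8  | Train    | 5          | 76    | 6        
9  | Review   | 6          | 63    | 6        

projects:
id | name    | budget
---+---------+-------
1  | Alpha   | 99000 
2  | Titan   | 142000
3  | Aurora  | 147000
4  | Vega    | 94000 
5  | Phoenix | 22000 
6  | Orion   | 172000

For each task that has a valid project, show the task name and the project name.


INNER JOIN keeps only tasks rows whose project_id matches an id in projects. Walk through each task:
  - task 1 (Setup): project_id=3 -> matches Aurora
  - task 2 (Test): project_id=1 -> matches Alpha
  - task 3 (Optimize): project_id=3 -> matches Aurora
  - task 4 (Design): project_id=3 -> matches Aurora
  - task 5 (Refactor): project_id=6 -> matches Orion
  - task 6 (Audit): project_id=NULL, no match -> dropped
  - task 7 (Document): project_id=5 -> matches Phoenix
  - task 8 (Train): project_id=5 -> matches Phoenix
  - task 9 (Review): project_id=6 -> matches Orion
So 1 of 9 rows is dropped.

SQL:
SELECT a.name, b.name AS project
FROM tasks a
INNER JOIN projects b ON a.project_id = b.id

Result:
name     | project
---------+--------
Setup    | Aurora 
Test     | Alpha  
Optimize | Aurora 
Design   | Aurora 
Refactor | Orion  
Document | Phoenix
Train    | Phoenix
Review   | Orion  


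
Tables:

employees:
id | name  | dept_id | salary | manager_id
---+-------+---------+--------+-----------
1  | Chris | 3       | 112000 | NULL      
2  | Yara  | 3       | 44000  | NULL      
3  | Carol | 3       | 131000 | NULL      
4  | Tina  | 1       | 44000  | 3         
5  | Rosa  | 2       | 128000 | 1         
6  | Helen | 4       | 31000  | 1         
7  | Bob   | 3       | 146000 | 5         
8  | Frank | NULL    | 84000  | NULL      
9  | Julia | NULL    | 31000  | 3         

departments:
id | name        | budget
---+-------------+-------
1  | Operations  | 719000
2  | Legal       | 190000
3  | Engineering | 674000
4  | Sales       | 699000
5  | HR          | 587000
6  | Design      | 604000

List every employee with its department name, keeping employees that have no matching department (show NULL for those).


LEFT JOIN keeps every row from employees (the left table); where dept_id has no match in departments, the department columns become NULL. Walk through each employee:
  - employee 1 (Chris): dept_id=3 -> matches Engineering
  - employee 2 (Yara): dept_id=3 -> matches Engineering
  - employee 3 (Carol): dept_id=3 -> matches Engineering
  - employee 4 (Tina): dept_id=1 -> matches Operations
  - employee 5 (Rosa): dept_id=2 -> matches Legal
  - employee 6 (Helen): dept_id=4 -> matches Sales
  - employee 7 (Bob): dept_id=3 -> matches Engineering
  - employee 8 (Frank): dept_id=NULL, no match -> kept with NULL
  - employee 9 (Julia): dept_id=NULL, no match -> kept with NULL
All 9 rows appear; 2 have NULL department.

SQL:
SELECT a.name, b.name AS department
FROM employees a
LEFT JOIN departments b ON a.dept_id = b.id

Result:
name  | department 
------+------------
Chris | Engineering
Yara  | Engineering
Carol | Engineering
Tina  | Operations 
Rosa  | Legal      
Helen | Sales      
Bob   | Engineering
Frank | NULL       
Julia | NULL       


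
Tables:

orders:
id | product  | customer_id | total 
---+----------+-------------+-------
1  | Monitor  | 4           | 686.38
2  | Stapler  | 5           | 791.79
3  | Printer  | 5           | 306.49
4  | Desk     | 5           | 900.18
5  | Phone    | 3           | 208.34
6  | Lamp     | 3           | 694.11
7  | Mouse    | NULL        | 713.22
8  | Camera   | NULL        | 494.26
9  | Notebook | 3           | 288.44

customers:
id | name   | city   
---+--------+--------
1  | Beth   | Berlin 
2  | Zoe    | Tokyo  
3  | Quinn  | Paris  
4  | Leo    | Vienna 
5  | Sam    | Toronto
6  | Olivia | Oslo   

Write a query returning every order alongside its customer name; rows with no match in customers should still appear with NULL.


LEFT JOIN keeps every row from orders (the left table); where customer_id has no match in customers, the customer columns become NULL. Walk through each order:
  - order 1 (Monitor): customer_id=4 -> matches Leo
  - order 2 (Stapler): customer_id=5 -> matches Sam
  - order 3 (Printer): customer_id=5 -> matches Sam
  - order 4 (Desk): customer_id=5 -> matches Sam
  - order 5 (Phone): customer_id=3 -> matches Quinn
  - order 6 (Lamp): customer_id=3 -> matches Quinn
  - order 7 (Mouse): customer_id=NULL, no match -> kept with NULL
  - order 8 (Camera): customer_id=NULL, no match -> kept with NULL
  - order 9 (Notebook): customer_id=3 -> matches Quinn
All 9 rows appear; 2 have NULL customer.

SQL:
SELECT a.product, b.name AS customer
FROM orders a
LEFT JOIN customers b ON a.customer_id = b.id

Result:
product  | customer
---------+---------
Monitor  | Leo     
Stapler  | Sam     
Printer  | Sam     
Desk     | Sam     
Phone    | Quinn   
Lamp     | Quinn   
Mouse    | NULL    
Camera   | NULL    
Notebook | Quinn   


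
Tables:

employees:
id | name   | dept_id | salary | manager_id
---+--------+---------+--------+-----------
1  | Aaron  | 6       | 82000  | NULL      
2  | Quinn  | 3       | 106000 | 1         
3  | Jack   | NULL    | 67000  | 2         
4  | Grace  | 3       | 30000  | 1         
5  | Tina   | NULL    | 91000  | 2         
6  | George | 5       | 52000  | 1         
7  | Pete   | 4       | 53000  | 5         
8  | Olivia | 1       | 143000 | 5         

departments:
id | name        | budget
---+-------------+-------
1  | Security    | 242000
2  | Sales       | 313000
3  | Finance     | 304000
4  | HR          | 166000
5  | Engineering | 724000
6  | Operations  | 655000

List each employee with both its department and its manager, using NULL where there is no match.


Two LEFT JOINs from the same base table employees: one to departments via dept_id, one to employees itself via manager_id. Both are LEFT so every employee is preserved.
Match against departments:
  - employee 1 (Aaron): dept_id=6 -> matches Operations
  - employee 2 (Quinn): dept_id=3 -> matches Finance
  - employee 3 (Jack): dept_id=NULL, no match -> kept with NULL
  - employee 4 (Grace): dept_id=3 -> matches Finance
  - employee 5 (Tina): dept_id=NULL, no match -> kept with NULL
  - employee 6 (George): dept_id=5 -> matches Engineering
  - employee 7 (Pete): dept_id=4 -> matches HR
  - employee 8 (Olivia): dept_id=1 -> matches Security
Match against employees (self):
  - employee 1 (Aaron): manager_id=NULL -> NULL
  - employee 2 (Quinn): manager_id=1 -> Aaron
  - employee 3 (Jack): manager_id=2 -> Quinn
  - employee 4 (Grace): manager_id=1 -> Aaron
  - employee 5 (Tina): manager_id=2 -> Quinn
  - employee 6 (George): manager_id=1 -> Aaron
  - employee 7 (Pete): manager_id=5 -> Tina
  - employee 8 (Olivia): manager_id=5 -> Tina

SQL:
SELECT a.name, b.name AS department, c.name AS manager
FROM employees a
LEFT JOIN departments b ON a.dept_id = b.id
LEFT JOIN employees c ON a.manager_id = c.id

Result:
name   | department  | manager
-------+-------------+--------
Aaron  | Operations  | NULL   
Quinn  | Finance     | Aaron  
Jack   | NULL        | Quinn  
Grace  | Finance     | Aaron  
Tina   | NULL        | Quinn  
George | Engineering | Aaron  
Pete   | HR          | Tina   
Olivia | Security    | Tina   


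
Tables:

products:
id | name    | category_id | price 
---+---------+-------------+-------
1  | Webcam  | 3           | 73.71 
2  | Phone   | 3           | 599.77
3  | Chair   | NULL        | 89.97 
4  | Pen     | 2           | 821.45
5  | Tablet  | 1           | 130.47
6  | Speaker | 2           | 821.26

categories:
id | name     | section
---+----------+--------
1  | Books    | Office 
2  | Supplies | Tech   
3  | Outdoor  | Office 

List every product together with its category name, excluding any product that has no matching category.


INNER JOIN keeps only products rows whose category_id matches an id in categories. Walk through each product:
  - product 1 (Webcam): category_id=3 -> matches Outdoor
  - product 2 (Phone): category_id=3 -> matches Outdoor
  - product 3 (Chair): category_id=NULL, no match -> dropped
  - product 4 (Pen): category_id=2 -> matches Supplies
  - product 5 (Tablet): category_id=1 -> matches Books
  - product 6 (Speaker): category_id=2 -> matches Supplies
So 1 of 6 rows is dropped.

SQL:
SELECT a.name, b.name AS category
FROM products a
INNER JOIN categories b ON a.category_id = b.id

Result:
name    | category
--------+---------
Webcam  | Outdoor 
Phone   | Outdoor 
Pen     | Supplies
Tablet  | Books   
Speaker | Supplies


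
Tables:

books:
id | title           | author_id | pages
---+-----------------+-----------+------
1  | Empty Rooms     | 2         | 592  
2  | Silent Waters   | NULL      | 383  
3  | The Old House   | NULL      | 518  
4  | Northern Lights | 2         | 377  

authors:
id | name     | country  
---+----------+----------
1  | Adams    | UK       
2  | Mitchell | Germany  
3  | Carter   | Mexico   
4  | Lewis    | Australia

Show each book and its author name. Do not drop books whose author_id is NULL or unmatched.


LEFT JOIN keeps every row from books (the left table); where author_id has no match in authors, the author columns become NULL. Walk through each book:
  - book 1 (Empty Rooms): author_id=2 -> matches Mitchell
  - book 2 (Silent Waters): author_id=NULL, no match -> kept with NULL
  - book 3 (The Old House): author_id=NULL, no match -> kept with NULL
  - book 4 (Northern Lights): author_id=2 -> matches Mitchell
All 4 rows appear; 2 have NULL author.

SQL:
SELECT a.title, b.name AS author
FROM books a
LEFT JOIN authors b ON a.author_id = b.id

Result:
title           | author  
----------------+---------
Empty Rooms     | Mitchell
Silent Waters   | NULL    
The Old House   | NULL    
Northern Lights | Mitchell


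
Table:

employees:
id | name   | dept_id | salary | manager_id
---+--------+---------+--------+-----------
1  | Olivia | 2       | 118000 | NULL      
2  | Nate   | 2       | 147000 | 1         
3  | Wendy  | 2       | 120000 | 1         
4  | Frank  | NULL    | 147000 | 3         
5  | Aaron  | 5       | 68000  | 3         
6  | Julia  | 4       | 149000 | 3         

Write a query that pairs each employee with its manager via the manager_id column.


This is a self-join: employees is joined to a second copy of itself, matching each row's manager_id to another row's id. Use LEFT JOIN so rows with manager_id=NULL are kept.
  - employee 1 (Olivia): manager_id=NULL -> NULL
  - employee 2 (Nate): manager_id=1 -> Olivia
  - employee 3 (Wendy): manager_id=1 -> Olivia
  - employee 4 (Frank): manager_id=3 -> Wendy
  - employee 5 (Aaron): manager_id=3 -> Wendy
  - employee 6 (Julia): manager_id=3 -> Wendy

SQL:
SELECT a.name AS item, b.name AS manager
FROM employees a
LEFT JOIN employees b ON a.manager_id = b.id

Result:
item   | manager
-------+--------
Olivia | NULL   
Nate   | Olivia 
Wendy  | Olivia 
Frank  | Wendy  
Aaron  | Wendy  
Julia  | Wendy  


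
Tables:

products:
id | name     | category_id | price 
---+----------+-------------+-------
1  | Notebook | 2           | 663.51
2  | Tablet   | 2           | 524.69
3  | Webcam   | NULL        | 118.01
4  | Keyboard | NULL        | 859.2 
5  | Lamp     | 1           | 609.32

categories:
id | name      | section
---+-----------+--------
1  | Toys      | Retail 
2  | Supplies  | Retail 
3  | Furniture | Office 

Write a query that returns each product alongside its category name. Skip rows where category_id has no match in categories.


INNER JOIN keeps only products rows whose category_id matches an id in categories. Walk through each product:
  - product 1 (Notebook): category_id=2 -> matches Supplies
  - product 2 (Tablet): category_id=2 -> matches Supplies
  - product 3 (Webcam): category_id=NULL, no match -> dropped
  - product 4 (Keyboard): category_id=NULL, no match -> dropped
  - product 5 (Lamp): category_id=1 -> matches Toys
So 2 of 5 rows are dropped.

SQL:
SELECT a.name, b.name AS category
FROM products a
INNER JOIN categories b ON a.category_id = b.id

Result:
name     | category
---------+---------
Notebook | Supplies
Tablet   | Supplies
Lamp     | Toys    


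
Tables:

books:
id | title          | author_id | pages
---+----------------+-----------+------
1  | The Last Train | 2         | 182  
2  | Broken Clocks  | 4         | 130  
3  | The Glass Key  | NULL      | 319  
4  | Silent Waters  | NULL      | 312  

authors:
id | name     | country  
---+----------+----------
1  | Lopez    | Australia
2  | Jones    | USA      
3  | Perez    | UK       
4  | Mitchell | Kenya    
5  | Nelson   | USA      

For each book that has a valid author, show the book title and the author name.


INNER JOIN keeps only books rows whose author_id matches an id in authors. Walk through each book:
  - book 1 (The Last Train): author_id=2 -> matches Jones
  - book 2 (Broken Clocks): author_id=4 -> matches Mitchell
  - book 3 (The Glass Key): author_id=NULL, no match -> dropped
  - book 4 (Silent Waters): author_id=NULL, no match -> dropped
So 2 of 4 rows are dropped.

SQL:
SELECT a.title, b.name AS author
FROM books a
INNER JOIN authors b ON a.author_id = b.id

Result:
title          | author  
---------------+---------
The Last Train | Jones   
Broken Clocks  | Mitchell


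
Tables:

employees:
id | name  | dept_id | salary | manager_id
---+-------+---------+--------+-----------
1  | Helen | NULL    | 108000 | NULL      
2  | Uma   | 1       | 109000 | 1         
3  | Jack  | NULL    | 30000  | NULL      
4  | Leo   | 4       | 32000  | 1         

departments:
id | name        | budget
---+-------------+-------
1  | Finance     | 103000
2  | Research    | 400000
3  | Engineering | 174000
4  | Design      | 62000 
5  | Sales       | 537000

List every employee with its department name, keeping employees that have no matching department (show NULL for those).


LEFT JOIN keeps every row from employees (the left table); where dept_id has no match in departments, the department columns become NULL. Walk through each employee:
  - employee 1 (Helen): dept_id=NULL, no match -> kept with NULL
  - employee 2 (Uma): dept_id=1 -> matches Finance
  - employee 3 (Jack): dept_id=NULL, no match -> kept with NULL
  - employee 4 (Leo): dept_id=4 -> matches Design
All 4 rows appear; 2 have NULL department.

SQL:
SELECT a.name, b.name AS department
FROM employees a
LEFT JOIN departments b ON a.dept_id = b.id

Result:
name  | department
------+-----------
Helen | NULL      
Uma   | Finance   
Jack  | NULL      
Leo   | Design    


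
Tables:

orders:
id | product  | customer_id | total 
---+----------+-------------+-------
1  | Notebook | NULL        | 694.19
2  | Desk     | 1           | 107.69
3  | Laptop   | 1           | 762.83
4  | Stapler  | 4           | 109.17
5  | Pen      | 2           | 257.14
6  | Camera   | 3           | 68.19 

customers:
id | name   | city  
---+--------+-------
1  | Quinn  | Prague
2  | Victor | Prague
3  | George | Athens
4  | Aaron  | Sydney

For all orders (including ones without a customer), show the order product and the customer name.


LEFT JOIN keeps every row from orders (the left table); where customer_id has no match in customers, the customer columns become NULL. Walk through each order:
  - order 1 (Notebook): customer_id=NULL, no match -> kept with NULL
  - order 2 (Desk): customer_id=1 -> matches Quinn
  - order 3 (Laptop): customer_id=1 -> matches Quinn
  - order 4 (Stapler): customer_id=4 -> matches Aaron
  - order 5 (Pen): customer_id=2 -> matches Victor
  - order 6 (Camera): customer_id=3 -> matches George
All 6 rows appear; 1 has NULL customer.

SQL:
SELECT a.product, b.name AS customer
FROM orders a
LEFT JOIN customers b ON a.customer_id = b.id

Result:
product  | customer
---------+---------
Notebook | NULL    
Desk     | Quinn   
Laptop   | Quinn   
Stapler  | Aaron   
Pen      | Victor  
Camera   | George  
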